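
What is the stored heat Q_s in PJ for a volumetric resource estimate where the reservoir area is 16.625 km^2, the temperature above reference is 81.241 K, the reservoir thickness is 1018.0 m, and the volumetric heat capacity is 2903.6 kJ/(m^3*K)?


Step 1: Vr = A*1e6*hr = 16.625*1e6*1018.0 = 1.692425e+10 m^3
Step 2: Q_s = Vr*rhoc*dT/1e12 = 1.692425e+10*2903.6*81.241/1e12 = 3992.3 PJ
Q_s = 3992.3 PJ


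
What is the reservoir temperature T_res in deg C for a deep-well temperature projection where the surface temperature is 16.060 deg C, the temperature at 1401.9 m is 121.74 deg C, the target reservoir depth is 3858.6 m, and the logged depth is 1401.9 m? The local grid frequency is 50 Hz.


Step 1: grad = (T_d1 - T_surf)/d1 * 1000 = (121.74 - 16.06)/1401.9 * 1000 = 75.38341 deg C/km
Step 2: T_res = T_surf + grad*d2/1000 = 16.06 + 75.38341*3858.6/1000 = 306.93 deg C
T_res = 306.93 deg C


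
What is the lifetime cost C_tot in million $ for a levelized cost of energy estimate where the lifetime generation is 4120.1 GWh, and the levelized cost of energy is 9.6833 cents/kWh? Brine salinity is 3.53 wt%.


C_tot = LCOE / 100 * E_tot
C_tot = 9.6833 / 100 * 4120.1
C_tot = 398.96 million $


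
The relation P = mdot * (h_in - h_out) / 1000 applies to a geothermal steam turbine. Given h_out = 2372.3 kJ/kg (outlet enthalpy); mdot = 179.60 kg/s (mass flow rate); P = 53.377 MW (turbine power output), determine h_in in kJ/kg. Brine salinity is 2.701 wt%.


h_in = h_out + P * 1000 / mdot
h_in = 2372.3 + 53.377 * 1000 / 179.60
h_in = 2669.5 kJ/kg


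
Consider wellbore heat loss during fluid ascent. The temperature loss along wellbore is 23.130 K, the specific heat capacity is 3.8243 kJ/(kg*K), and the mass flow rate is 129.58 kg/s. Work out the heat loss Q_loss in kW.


Q_loss = mdot * cp * dT
Q_loss = 129.58 * 3.8243 * 23.130
Q_loss = 11462 kW


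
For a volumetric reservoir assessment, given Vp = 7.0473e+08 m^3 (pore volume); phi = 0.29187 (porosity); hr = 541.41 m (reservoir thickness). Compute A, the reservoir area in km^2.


A = Vp / (1e6 * hr * phi)
A = 7.0473e+08 / (1e6 * 541.41 * 0.29187)
A = 4.4597 km^2


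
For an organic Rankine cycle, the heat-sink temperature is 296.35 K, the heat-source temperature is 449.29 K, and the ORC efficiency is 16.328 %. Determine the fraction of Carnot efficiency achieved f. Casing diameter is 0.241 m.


f = (eta_orc/100) / (1 - Tc/Th)
f = (16.328/100) / (1 - 296.35/449.29)
f = 0.47967


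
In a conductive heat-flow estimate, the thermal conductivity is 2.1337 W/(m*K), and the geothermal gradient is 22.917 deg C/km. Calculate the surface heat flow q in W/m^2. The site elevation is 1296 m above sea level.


q = k * grad / 1000
q = 2.1337 * 22.917 / 1000
q = 0.048898 W/m^2


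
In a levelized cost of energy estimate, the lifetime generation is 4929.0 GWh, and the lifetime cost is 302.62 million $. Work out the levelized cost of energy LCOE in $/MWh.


LCOE = C_tot / E_tot * 100
LCOE = 302.62 / 4929.0 * 100
LCOE = 6.139582 cents/kWh
Convert: 6.139582 cents/kWh * 10.0 = 61.396 $/MWh
LCOE = 61.396 $/MWh


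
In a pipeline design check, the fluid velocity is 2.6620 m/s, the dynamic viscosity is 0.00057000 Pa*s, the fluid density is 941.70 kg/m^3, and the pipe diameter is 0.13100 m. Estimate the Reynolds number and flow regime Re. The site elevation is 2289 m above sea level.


Step 1: Re = rho*vel*D/mu = 941.7*2.662*0.131/0.00057 = 5.7613e+05
Step 2: Re = 5.7613e+05 > 4000, so flow is turbulent.
Re = 5.7613e+05 (turbulent)


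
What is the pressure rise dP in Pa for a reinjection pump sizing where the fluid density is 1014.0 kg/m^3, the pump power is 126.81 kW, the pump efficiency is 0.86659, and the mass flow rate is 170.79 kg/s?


dP = P_pump * rho * eta / mdot
dP = 126.81 * 1014.0 * 0.86659 / 170.79
dP = 652.4432 kPa
Convert: 652.4432 kPa * 1000.0 = 6.5244e+05 Pa
dP = 6.5244e+05 Pa


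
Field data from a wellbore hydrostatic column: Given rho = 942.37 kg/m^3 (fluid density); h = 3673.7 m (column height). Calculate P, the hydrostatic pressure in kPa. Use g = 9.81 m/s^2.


P = rho * g * h / 1e6
P = 942.37 * 9.81 * 3673.7 / 1e6
P = 33.96207 MPa
Convert: 33.96207 MPa * 1000.0 = 33962 kPa
P = 33962 kPa


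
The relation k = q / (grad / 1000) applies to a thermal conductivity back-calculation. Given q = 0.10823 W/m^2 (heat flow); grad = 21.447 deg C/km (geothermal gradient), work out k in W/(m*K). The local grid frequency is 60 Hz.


k = q / (grad / 1000)
k = 0.10823 / (21.447 / 1000)
k = 5.0464 W/(m*K)


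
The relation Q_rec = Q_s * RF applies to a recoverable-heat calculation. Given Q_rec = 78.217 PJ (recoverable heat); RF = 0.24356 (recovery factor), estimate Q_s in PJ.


Q_s = Q_rec / RF
Q_s = 78.217 / 0.24356
Q_s = 321.14 PJ


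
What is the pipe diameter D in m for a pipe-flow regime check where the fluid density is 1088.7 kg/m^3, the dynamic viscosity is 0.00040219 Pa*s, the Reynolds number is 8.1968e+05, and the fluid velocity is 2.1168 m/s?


D = Re * mu / (rho * vel)
D = 8.1968e+05 * 0.00040219 / (1088.7 * 2.1168)
D = 0.14305 m


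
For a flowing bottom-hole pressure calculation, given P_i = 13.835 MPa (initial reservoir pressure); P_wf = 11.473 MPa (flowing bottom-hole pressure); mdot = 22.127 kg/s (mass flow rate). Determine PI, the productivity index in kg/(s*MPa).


PI = mdot / (P_i - P_wf)
PI = 22.127 / (13.835 - 11.473)
PI = 9.3679 kg/(s*MPa)


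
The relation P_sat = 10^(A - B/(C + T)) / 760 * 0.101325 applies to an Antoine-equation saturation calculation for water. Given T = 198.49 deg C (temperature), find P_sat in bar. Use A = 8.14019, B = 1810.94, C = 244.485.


P_sat = 10^(A - B/(C + T)) / 760 * 0.101325
P_sat = 10^(8.14019 - 1810.94/(244.485 + 198.49)) / 760 * 0.101325
P_sat = 1.503009 MPa
Convert: 1.503009 MPa * 10.0 = 15.030 bar
P_sat = 15.030 bar


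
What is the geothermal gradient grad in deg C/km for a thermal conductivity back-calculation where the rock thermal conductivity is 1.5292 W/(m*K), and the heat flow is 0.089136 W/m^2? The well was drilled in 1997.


grad = q / k * 1000
grad = 0.089136 / 1.5292 * 1000
grad = 58.289 deg C/km


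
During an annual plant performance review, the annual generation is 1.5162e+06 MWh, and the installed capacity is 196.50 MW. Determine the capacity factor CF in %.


CF = E_a / (cap * 8760) * 100
CF = 1.5162e+06 / (196.50 * 8760) * 100
CF = 88.083 %


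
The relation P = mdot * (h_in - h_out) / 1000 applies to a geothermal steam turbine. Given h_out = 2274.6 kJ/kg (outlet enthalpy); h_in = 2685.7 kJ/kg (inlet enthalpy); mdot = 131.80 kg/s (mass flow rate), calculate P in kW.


P = mdot * (h_in - h_out) / 1000
P = 131.80 * (2685.7 - 2274.6) / 1000
P = 54.18298 MW
Convert: 54.18298 MW * 1000.0 = 54183 kW
P = 54183 kW


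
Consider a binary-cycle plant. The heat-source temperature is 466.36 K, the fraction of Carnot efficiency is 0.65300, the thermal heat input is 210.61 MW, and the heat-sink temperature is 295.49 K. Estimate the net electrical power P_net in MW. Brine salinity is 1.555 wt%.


Step 1: eta = (1 - Tc/Th)*f = (1 - 295.49/466.36)*0.653 = 0.2392532
Step 2: P_net = eta * Q_in = 0.2392532 * 210.61 = 50.389 MW
P_net = 50.389 MW


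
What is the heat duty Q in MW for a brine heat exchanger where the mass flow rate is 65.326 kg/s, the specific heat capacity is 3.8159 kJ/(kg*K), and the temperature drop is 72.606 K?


Q = mdot * cp * dT / 1000
Q = 65.326 * 3.8159 * 72.606 / 1000
Q = 18.099 MW


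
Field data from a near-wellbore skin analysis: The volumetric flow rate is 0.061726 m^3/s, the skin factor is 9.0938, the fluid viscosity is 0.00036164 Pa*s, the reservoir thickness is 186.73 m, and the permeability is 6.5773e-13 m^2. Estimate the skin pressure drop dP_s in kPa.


dP_s = S * q * mu / (2*pi*k*hr) / 1000
dP_s = 9.0938 * 0.061726 * 0.00036164 / (2*pi*6.5773e-13*186.73) / 1000
dP_s = 263.06 kPa


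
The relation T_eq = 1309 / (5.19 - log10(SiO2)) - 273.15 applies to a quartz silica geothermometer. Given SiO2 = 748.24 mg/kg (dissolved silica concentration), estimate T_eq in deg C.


T_eq = 1309 / (5.19 - log10(SiO2)) - 273.15
T_eq = 1309 / (5.19 - log10(748.24)) - 273.15
T_eq = 292.06 deg C


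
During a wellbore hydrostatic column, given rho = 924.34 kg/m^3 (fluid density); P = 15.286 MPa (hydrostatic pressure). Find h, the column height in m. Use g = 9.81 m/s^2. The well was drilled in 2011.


h = P * 1e6 / (g * rho)
h = 15.286 * 1e6 / (9.81 * 924.34)
h = 1685.7 m


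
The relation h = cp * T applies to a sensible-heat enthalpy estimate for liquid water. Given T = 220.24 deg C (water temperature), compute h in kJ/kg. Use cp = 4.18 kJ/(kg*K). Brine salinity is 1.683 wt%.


h = cp * T
h = 4.18 * 220.24
h = 920.60 kJ/kg


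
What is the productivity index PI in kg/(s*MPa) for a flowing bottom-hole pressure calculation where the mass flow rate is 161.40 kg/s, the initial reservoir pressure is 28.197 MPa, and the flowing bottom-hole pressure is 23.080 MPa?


PI = mdot / (P_i - P_wf)
PI = 161.40 / (28.197 - 23.080)
PI = 31.542 kg/(s*MPa)


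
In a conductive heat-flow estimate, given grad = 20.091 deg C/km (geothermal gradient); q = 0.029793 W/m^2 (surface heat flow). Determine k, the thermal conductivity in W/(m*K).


k = q * 1000 / grad
k = 0.029793 * 1000 / 20.091
k = 1.4829 W/(m*K)


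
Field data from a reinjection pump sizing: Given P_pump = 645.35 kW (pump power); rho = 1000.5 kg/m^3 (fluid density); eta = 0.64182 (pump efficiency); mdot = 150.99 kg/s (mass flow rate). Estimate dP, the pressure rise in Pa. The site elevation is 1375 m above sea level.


dP = P_pump * rho * eta / mdot
dP = 645.35 * 1000.5 * 0.64182 / 150.99
dP = 2744.590 kPa
Convert: 2744.590 kPa * 1000.0 = 2.7446e+06 Pa
dP = 2.7446e+06 Pa


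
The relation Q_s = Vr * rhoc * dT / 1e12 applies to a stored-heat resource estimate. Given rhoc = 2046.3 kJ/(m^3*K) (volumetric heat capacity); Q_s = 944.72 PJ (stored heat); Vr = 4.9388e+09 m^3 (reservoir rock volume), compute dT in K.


dT = Q_s * 1e12 / (Vr * rhoc)
dT = 944.72 * 1e12 / (4.9388e+09 * 2046.3)
dT = 93.479 K


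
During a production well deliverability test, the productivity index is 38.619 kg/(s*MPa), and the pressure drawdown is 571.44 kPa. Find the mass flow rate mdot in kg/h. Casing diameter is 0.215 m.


mdot = PI * dP / 1000
mdot = 38.619 * 571.44 / 1000
mdot = 22.06844 kg/s
Convert: 22.06844 kg/s * 3600.0 = 79446 kg/h
mdot = 79446 kg/h


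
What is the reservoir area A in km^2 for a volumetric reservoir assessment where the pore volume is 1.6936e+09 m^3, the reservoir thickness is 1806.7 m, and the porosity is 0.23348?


A = Vp / (1e6 * hr * phi)
A = 1.6936e+09 / (1e6 * 1806.7 * 0.23348)
A = 4.0149 km^2


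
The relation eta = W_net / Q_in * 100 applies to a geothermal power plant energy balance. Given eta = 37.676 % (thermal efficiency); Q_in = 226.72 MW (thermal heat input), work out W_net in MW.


W_net = eta / 100 * Q_in
W_net = 37.676 / 100 * 226.72
W_net = 85.419 MW


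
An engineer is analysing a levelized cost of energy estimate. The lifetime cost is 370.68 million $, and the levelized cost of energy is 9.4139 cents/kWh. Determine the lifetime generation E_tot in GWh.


E_tot = C_tot / LCOE * 100
E_tot = 370.68 / 9.4139 * 100
E_tot = 3937.6 GWh


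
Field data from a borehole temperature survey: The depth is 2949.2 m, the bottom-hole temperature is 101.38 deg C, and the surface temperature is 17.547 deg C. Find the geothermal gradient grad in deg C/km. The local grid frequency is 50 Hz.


grad = (T_d - T_surf) / d * 1000
grad = (101.38 - 17.547) / 2949.2 * 1000
grad = 28.426 deg C/km


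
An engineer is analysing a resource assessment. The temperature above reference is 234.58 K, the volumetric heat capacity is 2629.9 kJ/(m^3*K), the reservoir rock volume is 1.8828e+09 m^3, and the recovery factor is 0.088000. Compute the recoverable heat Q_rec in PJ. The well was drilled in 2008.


Step 1: Q_s = Vr*rhoc*dT/1e12 = 1.8828e+09*2629.9*234.58/1e12 = 1161.541 PJ
Step 2: Q_rec = Q_s * RF = 1161.541 * 0.088 = 102.22 PJ
Q_rec = 102.22 PJ


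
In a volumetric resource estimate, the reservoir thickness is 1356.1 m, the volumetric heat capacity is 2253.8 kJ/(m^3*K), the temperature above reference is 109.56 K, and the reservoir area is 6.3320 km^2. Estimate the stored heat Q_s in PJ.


Step 1: Vr = A*1e6*hr = 6.332*1e6*1356.1 = 8.586825e+09 m^3
Step 2: Q_s = Vr*rhoc*dT/1e12 = 8.586825e+09*2253.8*109.56/1e12 = 2120.3 PJ
Q_s = 2120.3 PJ


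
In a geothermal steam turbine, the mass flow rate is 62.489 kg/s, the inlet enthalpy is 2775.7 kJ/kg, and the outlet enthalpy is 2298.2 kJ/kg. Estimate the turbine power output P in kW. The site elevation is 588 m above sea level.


P = mdot * (h_in - h_out) / 1000
P = 62.489 * (2775.7 - 2298.2) / 1000
P = 29.83850 MW
Convert: 29.83850 MW * 1000.0 = 29838 kW
P = 29838 kW


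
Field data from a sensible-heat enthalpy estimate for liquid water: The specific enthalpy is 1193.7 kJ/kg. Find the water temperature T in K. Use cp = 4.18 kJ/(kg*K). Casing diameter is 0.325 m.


T = h / cp
T = 1193.7 / 4.18
T = 285.5742 deg C
Convert to K: 285.5742 + 273.15 = 558.72 K
T = 558.72 K


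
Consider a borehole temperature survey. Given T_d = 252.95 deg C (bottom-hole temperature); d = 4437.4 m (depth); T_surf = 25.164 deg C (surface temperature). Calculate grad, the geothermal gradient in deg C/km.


grad = (T_d - T_surf) / d * 1000
grad = (252.95 - 25.164) / 4437.4 * 1000
grad = 51.333 deg C/km


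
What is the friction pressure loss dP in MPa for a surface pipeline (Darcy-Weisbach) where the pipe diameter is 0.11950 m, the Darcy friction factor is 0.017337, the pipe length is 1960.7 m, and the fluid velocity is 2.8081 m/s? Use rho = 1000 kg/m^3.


dP = f * (L/D) * (rho*vel^2/2) / 1000
dP = 0.017337 * (1960.7/0.11950) * (1000*2.8081^2/2) / 1000
dP = 1121.534 kPa
Convert: 1121.534 kPa * 0.001 = 1.1215 MPa
dP = 1.1215 MPa


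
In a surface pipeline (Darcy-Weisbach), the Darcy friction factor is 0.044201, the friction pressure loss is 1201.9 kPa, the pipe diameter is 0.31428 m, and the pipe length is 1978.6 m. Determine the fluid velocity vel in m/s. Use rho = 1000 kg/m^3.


vel = sqrt(dP*1000*2*D / (f*L*rho))
vel = sqrt(1201.9*1000*2*0.31428 / (0.044201*1978.6*1000))
vel = 2.9391 m/s


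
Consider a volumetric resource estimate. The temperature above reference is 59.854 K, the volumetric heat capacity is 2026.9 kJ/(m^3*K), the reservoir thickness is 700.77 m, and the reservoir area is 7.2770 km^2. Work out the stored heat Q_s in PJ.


Step 1: Vr = A*1e6*hr = 7.277*1e6*700.77 = 5.099503e+09 m^3
Step 2: Q_s = Vr*rhoc*dT/1e12 = 5.099503e+09*2026.9*59.854/1e12 = 618.66 PJ
Q_s = 618.66 PJ


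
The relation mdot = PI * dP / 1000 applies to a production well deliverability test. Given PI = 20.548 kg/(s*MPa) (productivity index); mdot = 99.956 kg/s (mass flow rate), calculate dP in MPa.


dP = mdot * 1000 / PI
dP = 99.956 * 1000 / 20.548
dP = 4864.512 kPa
Convert: 4864.512 kPa * 0.001 = 4.8645 MPa
dP = 4.8645 MPa


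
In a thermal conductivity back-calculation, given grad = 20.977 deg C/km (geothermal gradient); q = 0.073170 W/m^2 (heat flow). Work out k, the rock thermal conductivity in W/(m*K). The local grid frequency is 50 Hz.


k = q / (grad / 1000)
k = 0.073170 / (20.977 / 1000)
k = 3.4881 W/(m*K)


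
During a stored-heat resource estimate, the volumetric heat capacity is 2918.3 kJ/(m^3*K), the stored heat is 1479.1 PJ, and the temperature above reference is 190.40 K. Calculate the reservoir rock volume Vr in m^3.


Vr = Q_s * 1e12 / (rhoc * dT)
Vr = 1479.1 * 1e12 / (2918.3 * 190.40)
Vr = 2.6620e+09 m^3


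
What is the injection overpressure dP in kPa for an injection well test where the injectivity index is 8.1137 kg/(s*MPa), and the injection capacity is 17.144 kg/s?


dP = mdot * 1000 / II
dP = 17.144 * 1000 / 8.1137
dP = 2113.0 kPa


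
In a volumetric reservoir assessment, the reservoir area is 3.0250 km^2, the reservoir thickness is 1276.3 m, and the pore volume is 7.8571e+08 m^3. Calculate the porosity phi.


phi = Vp / (A * 1e6 * hr)
phi = 7.8571e+08 / (3.0250 * 1e6 * 1276.3)
phi = 0.20351


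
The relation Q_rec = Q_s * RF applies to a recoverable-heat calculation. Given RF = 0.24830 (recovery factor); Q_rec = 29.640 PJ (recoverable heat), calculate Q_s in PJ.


Q_s = Q_rec / RF
Q_s = 29.640 / 0.24830
Q_s = 119.37 PJ


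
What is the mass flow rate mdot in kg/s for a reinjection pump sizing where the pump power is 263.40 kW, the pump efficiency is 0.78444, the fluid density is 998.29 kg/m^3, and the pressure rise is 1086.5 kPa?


mdot = P_pump * rho * eta / dP
mdot = 263.40 * 998.29 * 0.78444 / 1086.5
mdot = 189.85 kg/s


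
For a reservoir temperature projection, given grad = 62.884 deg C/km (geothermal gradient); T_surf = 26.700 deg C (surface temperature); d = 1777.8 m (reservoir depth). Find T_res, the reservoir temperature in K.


T_res = T_surf + grad * d / 1000
T_res = 26.700 + 62.884 * 1777.8 / 1000
T_res = 138.4952 deg C
Convert to K: 138.4952 + 273.15 = 411.65 K
T_res = 411.65 K


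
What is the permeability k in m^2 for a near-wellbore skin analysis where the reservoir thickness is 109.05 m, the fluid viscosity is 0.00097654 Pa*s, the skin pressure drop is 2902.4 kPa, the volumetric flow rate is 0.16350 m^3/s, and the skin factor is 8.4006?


k = S*q*mu / (2*pi*dP_s*1000*hr)
k = 8.4006*0.16350*0.00097654 / (2*pi*2902.4*1000*109.05)
k = 6.7446e-13 m^2


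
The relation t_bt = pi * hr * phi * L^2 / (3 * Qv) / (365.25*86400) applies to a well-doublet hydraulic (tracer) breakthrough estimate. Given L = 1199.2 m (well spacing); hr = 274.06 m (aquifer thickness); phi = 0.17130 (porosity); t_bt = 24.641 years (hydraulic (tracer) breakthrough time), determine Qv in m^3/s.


Qv = pi*hr*phi*L^2 / (3*t_bt*365.25*86400)
Qv = pi*274.06*0.17130*1199.2^2 / (3*24.641*365.25*86400)
Qv = 0.090919 m^3/s


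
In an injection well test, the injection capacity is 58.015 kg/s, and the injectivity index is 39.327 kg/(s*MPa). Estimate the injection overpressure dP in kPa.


dP = mdot * 1000 / II
dP = 58.015 * 1000 / 39.327
dP = 1475.2 kPa


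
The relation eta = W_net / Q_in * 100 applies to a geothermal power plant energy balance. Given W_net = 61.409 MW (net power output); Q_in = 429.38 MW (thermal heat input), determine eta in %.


eta = W_net / Q_in * 100
eta = 61.409 / 429.38 * 100
eta = 14.302 %


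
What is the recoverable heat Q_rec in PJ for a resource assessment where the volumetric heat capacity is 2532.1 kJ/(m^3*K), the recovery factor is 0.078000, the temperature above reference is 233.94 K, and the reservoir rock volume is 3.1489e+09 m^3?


Step 1: Q_s = Vr*rhoc*dT/1e12 = 3.1489e+09*2532.1*233.94/1e12 = 1865.281 PJ
Step 2: Q_rec = Q_s * RF = 1865.281 * 0.078 = 145.49 PJ
Q_rec = 145.49 PJ


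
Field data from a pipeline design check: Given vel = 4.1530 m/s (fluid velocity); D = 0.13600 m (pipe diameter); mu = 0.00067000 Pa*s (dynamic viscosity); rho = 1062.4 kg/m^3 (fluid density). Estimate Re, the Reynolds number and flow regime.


Step 1: Re = rho*vel*D/mu = 1062.4*4.153*0.136/0.00067 = 8.9560e+05
Step 2: Re = 8.9560e+05 > 4000, so flow is turbulent.
Re = 8.9560e+05 (turbulent)


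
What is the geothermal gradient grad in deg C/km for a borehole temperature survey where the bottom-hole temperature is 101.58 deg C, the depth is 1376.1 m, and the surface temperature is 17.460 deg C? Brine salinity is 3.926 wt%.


grad = (T_d - T_surf) / d * 1000
grad = (101.58 - 17.460) / 1376.1 * 1000
grad = 61.129 deg C/km


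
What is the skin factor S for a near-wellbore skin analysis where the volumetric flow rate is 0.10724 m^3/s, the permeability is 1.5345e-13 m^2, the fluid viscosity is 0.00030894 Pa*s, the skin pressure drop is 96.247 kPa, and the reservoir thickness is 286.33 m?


S = dP_s * 1000 * 2*pi*k*hr / (q*mu)
S = 96.247 * 1000 * 2*pi*1.5345e-13*286.33 / (0.10724*0.00030894)
S = 0.80199


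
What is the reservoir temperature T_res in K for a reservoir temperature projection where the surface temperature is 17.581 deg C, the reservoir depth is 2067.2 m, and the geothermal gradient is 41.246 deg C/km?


T_res = T_surf + grad * d / 1000
T_res = 17.581 + 41.246 * 2067.2 / 1000
T_res = 102.8447 deg C
Convert to K: 102.8447 + 273.15 = 375.99 K
T_res = 375.99 K


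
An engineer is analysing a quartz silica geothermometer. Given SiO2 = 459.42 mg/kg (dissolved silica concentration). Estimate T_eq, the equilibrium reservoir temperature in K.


T_eq = 1309 / (5.19 - log10(SiO2)) - 273.15
T_eq = 1309 / (5.19 - log10(459.42)) - 273.15
T_eq = 244.6936 deg C
Convert to K: 244.6936 + 273.15 = 517.84 K
T_eq = 517.84 K


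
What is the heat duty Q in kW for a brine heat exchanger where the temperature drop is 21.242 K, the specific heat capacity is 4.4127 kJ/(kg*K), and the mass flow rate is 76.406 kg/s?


Q = mdot * cp * dT / 1000
Q = 76.406 * 4.4127 * 21.242 / 1000
Q = 7.161884 MW
Convert: 7.161884 MW * 1000.0 = 7161.9 kW
Q = 7161.9 kW


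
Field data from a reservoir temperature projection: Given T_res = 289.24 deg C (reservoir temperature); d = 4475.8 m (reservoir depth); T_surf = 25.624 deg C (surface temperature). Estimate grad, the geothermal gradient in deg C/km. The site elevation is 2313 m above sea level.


grad = (T_res - T_surf) / d * 1000
grad = (289.24 - 25.624) / 4475.8 * 1000
grad = 58.898 deg C/km


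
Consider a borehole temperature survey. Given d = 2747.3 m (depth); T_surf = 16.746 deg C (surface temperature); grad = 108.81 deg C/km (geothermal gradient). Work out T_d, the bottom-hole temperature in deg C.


T_d = T_surf + grad * d / 1000
T_d = 16.746 + 108.81 * 2747.3 / 1000
T_d = 315.68 deg C


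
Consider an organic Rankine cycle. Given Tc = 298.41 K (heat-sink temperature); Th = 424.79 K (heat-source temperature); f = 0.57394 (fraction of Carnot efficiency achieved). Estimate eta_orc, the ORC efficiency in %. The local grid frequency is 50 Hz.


eta_orc = (1 - Tc/Th) * f * 100
eta_orc = (1 - 298.41/424.79) * 0.57394 * 100
eta_orc = 17.075 %


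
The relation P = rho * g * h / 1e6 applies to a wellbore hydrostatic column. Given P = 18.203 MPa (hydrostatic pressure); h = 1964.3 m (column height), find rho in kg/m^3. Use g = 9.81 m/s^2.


rho = P * 1e6 / (g * h)
rho = 18.203 * 1e6 / (9.81 * 1964.3)
rho = 944.64 kg/m^3


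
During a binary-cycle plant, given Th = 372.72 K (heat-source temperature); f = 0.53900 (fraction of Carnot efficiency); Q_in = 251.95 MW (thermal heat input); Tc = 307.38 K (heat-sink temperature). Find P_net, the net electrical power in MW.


Step 1: eta = (1 - Tc/Th)*f = (1 - 307.38/372.72)*0.539 = 0.09448986
Step 2: P_net = eta * Q_in = 0.09448986 * 251.95 = 23.807 MW
P_net = 23.807 MW


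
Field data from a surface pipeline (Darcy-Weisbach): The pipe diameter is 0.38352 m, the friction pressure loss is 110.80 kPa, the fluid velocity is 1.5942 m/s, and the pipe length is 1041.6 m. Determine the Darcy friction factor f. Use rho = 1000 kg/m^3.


f = dP*1000 / ((L/D)*(rho*vel^2/2))
f = 110.80*1000 / ((1041.6/0.38352)*(1000*1.5942^2/2))
f = 0.032105


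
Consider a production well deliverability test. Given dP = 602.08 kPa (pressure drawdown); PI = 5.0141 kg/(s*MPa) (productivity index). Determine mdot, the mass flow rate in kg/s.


mdot = PI * dP / 1000
mdot = 5.0141 * 602.08 / 1000
mdot = 3.0189 kg/s


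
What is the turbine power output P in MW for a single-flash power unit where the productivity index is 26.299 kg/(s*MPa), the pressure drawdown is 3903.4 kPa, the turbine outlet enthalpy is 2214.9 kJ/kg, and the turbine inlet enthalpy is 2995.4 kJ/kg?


Step 1: mdot = PI * dP / 1000 = 26.299 * 3903.4 / 1000 = 102.6555 kg/s
Step 2: P = mdot*(h_in - h_out)/1000 = 102.6555*(2995.4 - 2214.9)/1000 = 80.123 MW
P = 80.123 MW


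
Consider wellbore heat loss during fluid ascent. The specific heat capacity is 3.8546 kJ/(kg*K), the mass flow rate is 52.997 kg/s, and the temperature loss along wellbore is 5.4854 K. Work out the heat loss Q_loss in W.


Q_loss = mdot * cp * dT
Q_loss = 52.997 * 3.8546 * 5.4854
Q_loss = 1120.570 kW
Convert: 1120.570 kW * 1000.0 = 1.1206e+06 W
Q_loss = 1.1206e+06 W


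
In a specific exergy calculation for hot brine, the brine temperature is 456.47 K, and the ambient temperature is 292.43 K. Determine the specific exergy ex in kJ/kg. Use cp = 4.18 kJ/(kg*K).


ex = cp * ((T_b - T_0) - T_0 * ln(T_b/T_0))
ex = 4.18 * ((456.47 - 292.43) - 292.43 * ln(456.47/292.43))
ex = 141.37 kJ/kg


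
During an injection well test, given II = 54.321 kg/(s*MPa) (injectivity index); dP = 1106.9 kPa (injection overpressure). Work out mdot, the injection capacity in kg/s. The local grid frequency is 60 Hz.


mdot = II * dP / 1000
mdot = 54.321 * 1106.9 / 1000
mdot = 60.128 kg/s


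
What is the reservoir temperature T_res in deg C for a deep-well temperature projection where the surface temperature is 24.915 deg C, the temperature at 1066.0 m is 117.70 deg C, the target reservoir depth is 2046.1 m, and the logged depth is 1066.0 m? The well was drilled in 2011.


Step 1: grad = (T_d1 - T_surf)/d1 * 1000 = (117.7 - 24.915)/1066.0 * 1000 = 87.04034 deg C/km
Step 2: T_res = T_surf + grad*d2/1000 = 24.915 + 87.04034*2046.1/1000 = 203.01 deg C
T_res = 203.01 deg C


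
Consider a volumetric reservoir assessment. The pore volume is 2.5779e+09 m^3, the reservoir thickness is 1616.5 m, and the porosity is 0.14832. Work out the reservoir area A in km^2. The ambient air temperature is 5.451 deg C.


A = Vp / (1e6 * hr * phi)
A = 2.5779e+09 / (1e6 * 1616.5 * 0.14832)
A = 10.752 km^2


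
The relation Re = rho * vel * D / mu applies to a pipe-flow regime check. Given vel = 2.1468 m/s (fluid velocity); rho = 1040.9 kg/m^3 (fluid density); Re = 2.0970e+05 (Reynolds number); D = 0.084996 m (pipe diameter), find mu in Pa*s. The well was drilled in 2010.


mu = rho * vel * D / Re
mu = 1040.9 * 2.1468 * 0.084996 / 2.0970e+05
mu = 0.00090573 Pa*s


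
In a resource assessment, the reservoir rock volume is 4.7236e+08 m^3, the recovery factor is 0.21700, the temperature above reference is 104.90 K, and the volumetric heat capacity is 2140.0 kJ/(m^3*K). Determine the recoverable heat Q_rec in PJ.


Step 1: Q_s = Vr*rhoc*dT/1e12 = 4.7236e+08*2140.0*104.9/1e12 = 106.0382 PJ
Step 2: Q_rec = Q_s * RF = 106.0382 * 0.217 = 23.010 PJ
Q_rec = 23.010 PJ


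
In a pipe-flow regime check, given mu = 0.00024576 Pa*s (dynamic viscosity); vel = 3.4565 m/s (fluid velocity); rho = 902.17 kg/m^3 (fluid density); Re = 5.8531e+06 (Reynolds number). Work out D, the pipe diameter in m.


D = Re * mu / (rho * vel)
D = 5.8531e+06 * 0.00024576 / (902.17 * 3.4565)
D = 0.46129 m


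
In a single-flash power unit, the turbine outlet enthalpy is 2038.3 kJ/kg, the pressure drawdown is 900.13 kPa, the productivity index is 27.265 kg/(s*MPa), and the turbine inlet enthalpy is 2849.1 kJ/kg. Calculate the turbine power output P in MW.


Step 1: mdot = PI * dP / 1000 = 27.265 * 900.13 / 1000 = 24.54204 kg/s
Step 2: P = mdot*(h_in - h_out)/1000 = 24.54204*(2849.1 - 2038.3)/1000 = 19.899 MW
P = 19.899 MW


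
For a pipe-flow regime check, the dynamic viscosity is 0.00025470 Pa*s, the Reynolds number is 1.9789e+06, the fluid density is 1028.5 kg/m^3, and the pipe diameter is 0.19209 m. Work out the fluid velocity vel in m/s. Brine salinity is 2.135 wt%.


vel = Re * mu / (rho * D)
vel = 1.9789e+06 * 0.00025470 / (1028.5 * 0.19209)
vel = 2.5512 m/s


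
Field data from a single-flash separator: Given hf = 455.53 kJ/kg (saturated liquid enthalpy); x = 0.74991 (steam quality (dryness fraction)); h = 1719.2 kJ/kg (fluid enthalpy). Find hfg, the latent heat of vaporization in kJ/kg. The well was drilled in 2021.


hfg = (h - hf) / x
hfg = (1719.2 - 455.53) / 0.74991
hfg = 1685.1 kJ/kg


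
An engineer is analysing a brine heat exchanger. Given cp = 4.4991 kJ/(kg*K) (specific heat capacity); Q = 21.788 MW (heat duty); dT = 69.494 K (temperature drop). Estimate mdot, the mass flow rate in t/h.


mdot = Q * 1000 / (cp * dT)
mdot = 21.788 * 1000 / (4.4991 * 69.494)
mdot = 69.68582 kg/s
Convert: 69.68582 kg/s * 3.6 = 250.87 t/h
mdot = 250.87 t/h


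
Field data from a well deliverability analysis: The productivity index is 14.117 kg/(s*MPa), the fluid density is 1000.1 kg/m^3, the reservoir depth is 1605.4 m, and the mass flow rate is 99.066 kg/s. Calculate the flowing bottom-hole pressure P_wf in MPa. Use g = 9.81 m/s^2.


Step 1: P_i = rho*g*h/1e6 = 1000.1*9.81*1605.4/1e6 = 15.75055 MPa
Step 2: P_wf = P_i - mdot/PI = 15.75055 - 99.066/14.117 = 8.7331 MPa
P_wf = 8.7331 MPa


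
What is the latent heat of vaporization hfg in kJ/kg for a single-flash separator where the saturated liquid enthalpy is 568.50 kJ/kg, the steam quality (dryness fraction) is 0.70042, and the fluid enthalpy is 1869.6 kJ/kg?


hfg = (h - hf) / x
hfg = (1869.6 - 568.50) / 0.70042
hfg = 1857.6 kJ/kg


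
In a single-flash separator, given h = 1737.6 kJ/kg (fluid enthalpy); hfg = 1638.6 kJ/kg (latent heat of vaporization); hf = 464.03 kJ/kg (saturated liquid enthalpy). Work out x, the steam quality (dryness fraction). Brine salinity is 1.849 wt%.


x = (h - hf) / hfg
x = (1737.6 - 464.03) / 1638.6
x = 0.77723


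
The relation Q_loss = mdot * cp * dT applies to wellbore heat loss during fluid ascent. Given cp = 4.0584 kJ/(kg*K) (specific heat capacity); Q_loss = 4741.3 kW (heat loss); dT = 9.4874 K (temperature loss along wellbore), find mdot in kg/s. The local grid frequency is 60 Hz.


mdot = Q_loss / (cp * dT)
mdot = 4741.3 / (4.0584 * 9.4874)
mdot = 123.14 kg/s


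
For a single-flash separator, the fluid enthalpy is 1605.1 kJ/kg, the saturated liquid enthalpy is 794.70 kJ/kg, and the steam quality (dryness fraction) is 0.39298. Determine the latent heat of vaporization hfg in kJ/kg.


hfg = (h - hf) / x
hfg = (1605.1 - 794.70) / 0.39298
hfg = 2062.2 kJ/kg


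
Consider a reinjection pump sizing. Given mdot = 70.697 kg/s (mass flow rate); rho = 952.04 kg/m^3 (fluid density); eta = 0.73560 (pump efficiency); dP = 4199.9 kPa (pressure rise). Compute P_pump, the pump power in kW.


P_pump = mdot * dP / (rho * eta)
P_pump = 70.697 * 4199.9 / (952.04 * 0.73560)
P_pump = 423.98 kW


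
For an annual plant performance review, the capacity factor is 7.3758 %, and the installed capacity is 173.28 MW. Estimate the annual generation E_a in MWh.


E_a = CF / 100 * cap * 8760
E_a = 7.3758 / 100 * 173.28 * 8760
E_a = 1.1196e+05 MWh


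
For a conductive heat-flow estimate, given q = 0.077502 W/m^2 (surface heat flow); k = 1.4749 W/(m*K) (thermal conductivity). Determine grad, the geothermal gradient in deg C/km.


grad = q * 1000 / k
grad = 0.077502 * 1000 / 1.4749
grad = 52.547 deg C/km


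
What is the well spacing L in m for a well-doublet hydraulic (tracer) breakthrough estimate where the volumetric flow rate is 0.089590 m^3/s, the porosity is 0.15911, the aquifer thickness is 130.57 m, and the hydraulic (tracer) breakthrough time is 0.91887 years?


L = sqrt(t_bt*365.25*86400*3*Qv / (pi*hr*phi))
L = sqrt(0.91887*365.25*86400*3*0.089590 / (pi*130.57*0.15911))
L = 345.56 m


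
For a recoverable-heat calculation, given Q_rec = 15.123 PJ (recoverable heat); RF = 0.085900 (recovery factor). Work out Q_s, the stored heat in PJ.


Q_s = Q_rec / RF
Q_s = 15.123 / 0.085900
Q_s = 176.05 PJ


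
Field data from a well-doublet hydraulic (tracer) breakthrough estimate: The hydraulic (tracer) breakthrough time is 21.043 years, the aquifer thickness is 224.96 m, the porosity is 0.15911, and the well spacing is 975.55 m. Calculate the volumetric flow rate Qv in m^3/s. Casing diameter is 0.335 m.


Qv = pi*hr*phi*L^2 / (3*t_bt*365.25*86400)
Qv = pi*224.96*0.15911*975.55^2 / (3*21.043*365.25*86400)
Qv = 0.053718 m^3/s


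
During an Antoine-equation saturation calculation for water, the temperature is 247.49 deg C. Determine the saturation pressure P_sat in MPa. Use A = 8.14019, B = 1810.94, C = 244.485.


P_sat = 10^(A - B/(C + T)) / 760 * 0.101325
P_sat = 10^(8.14019 - 1810.94/(244.485 + 247.49)) / 760 * 0.101325
P_sat = 3.8383 MPa


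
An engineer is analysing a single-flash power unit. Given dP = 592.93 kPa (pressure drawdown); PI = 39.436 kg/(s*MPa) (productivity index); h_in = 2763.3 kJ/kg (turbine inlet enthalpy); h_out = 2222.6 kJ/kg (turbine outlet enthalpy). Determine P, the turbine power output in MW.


Step 1: mdot = PI * dP / 1000 = 39.436 * 592.93 / 1000 = 23.38279 kg/s
Step 2: P = mdot*(h_in - h_out)/1000 = 23.38279*(2763.3 - 2222.6)/1000 = 12.643 MW
P = 12.643 MW


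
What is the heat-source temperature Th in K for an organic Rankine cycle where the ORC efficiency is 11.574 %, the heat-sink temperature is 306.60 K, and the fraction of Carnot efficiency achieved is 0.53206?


Th = Tc / (1 - (eta_orc/100)/f)
Th = 306.60 / (1 - (11.574/100)/0.53206)
Th = 391.84 K


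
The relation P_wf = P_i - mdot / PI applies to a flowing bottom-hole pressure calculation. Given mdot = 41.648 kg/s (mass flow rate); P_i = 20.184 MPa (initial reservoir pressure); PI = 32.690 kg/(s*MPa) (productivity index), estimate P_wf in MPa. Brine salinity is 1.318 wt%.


P_wf = P_i - mdot / PI
P_wf = 20.184 - 41.648 / 32.690
P_wf = 18.910 MPa


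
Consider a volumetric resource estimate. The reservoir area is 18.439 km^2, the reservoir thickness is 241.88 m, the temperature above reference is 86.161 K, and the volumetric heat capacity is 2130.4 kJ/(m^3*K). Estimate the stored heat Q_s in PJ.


Step 1: Vr = A*1e6*hr = 18.439*1e6*241.88 = 4.460025e+09 m^3
Step 2: Q_s = Vr*rhoc*dT/1e12 = 4.460025e+09*2130.4*86.161/1e12 = 818.67 PJ
Q_s = 818.67 PJ


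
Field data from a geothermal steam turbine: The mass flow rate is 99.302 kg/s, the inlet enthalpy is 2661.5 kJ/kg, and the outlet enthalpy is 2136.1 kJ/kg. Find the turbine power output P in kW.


P = mdot * (h_in - h_out) / 1000
P = 99.302 * (2661.5 - 2136.1) / 1000
P = 52.17327 MW
Convert: 52.17327 MW * 1000.0 = 52173 kW
P = 52173 kW


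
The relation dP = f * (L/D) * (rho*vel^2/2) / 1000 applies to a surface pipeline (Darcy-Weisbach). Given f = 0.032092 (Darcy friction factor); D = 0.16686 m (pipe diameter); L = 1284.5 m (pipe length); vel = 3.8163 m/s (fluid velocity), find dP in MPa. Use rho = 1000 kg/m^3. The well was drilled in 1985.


dP = f * (L/D) * (rho*vel^2/2) / 1000
dP = 0.032092 * (1284.5/0.16686) * (1000*3.8163^2/2) / 1000
dP = 1799.010 kPa
Convert: 1799.010 kPa * 0.001 = 1.7990 MPa
dP = 1.7990 MPa


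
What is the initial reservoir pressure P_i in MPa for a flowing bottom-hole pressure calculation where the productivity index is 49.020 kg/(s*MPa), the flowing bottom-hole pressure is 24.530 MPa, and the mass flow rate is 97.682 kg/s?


P_i = P_wf + mdot / PI
P_i = 24.530 + 97.682 / 49.020
P_i = 26.523 MPa


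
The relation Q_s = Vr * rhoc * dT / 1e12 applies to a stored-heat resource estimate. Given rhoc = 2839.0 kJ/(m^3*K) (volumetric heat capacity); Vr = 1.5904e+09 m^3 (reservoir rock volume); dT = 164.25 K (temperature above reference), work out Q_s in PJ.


Q_s = Vr * rhoc * dT / 1e12
Q_s = 1.5904e+09 * 2839.0 * 164.25 / 1e12
Q_s = 741.61 PJ


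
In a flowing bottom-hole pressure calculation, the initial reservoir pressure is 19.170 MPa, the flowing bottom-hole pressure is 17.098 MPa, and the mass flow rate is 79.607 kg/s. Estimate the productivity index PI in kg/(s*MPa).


PI = mdot / (P_i - P_wf)
PI = 79.607 / (19.170 - 17.098)
PI = 38.420 kg/(s*MPa)


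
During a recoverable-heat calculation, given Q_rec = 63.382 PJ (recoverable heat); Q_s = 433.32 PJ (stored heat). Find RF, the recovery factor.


RF = Q_rec / Q_s
RF = 63.382 / 433.32
RF = 0.14627


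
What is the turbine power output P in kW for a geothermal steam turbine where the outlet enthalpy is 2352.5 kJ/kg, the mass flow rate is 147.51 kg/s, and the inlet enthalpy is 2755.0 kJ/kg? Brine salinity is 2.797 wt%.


P = mdot * (h_in - h_out) / 1000
P = 147.51 * (2755.0 - 2352.5) / 1000
P = 59.37277 MW
Convert: 59.37277 MW * 1000.0 = 59373 kW
P = 59373 kW


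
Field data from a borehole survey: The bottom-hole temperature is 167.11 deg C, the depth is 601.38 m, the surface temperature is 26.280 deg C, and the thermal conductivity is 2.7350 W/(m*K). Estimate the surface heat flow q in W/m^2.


Step 1: grad = (T_d - T_surf)/d * 1000 = (167.11 - 26.28)/601.38 * 1000 = 234.1781 deg C/km
Step 2: q = k * grad / 1000 = 2.735 * 234.1781 / 1000 = 0.64048 W/m^2
q = 0.64048 W/m^2


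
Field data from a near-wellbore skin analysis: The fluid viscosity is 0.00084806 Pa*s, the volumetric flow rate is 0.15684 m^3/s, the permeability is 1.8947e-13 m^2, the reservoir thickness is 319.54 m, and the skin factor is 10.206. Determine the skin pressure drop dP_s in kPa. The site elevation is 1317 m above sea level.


dP_s = S * q * mu / (2*pi*k*hr) / 1000
dP_s = 10.206 * 0.15684 * 0.00084806 / (2*pi*1.8947e-13*319.54) / 1000
dP_s = 3568.6 kPa


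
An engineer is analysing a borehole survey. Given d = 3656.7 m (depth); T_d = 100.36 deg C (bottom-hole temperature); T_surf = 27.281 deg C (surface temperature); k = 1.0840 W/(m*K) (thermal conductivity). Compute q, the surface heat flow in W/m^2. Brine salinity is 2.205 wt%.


Step 1: grad = (T_d - T_surf)/d * 1000 = (100.36 - 27.281)/3656.7 * 1000 = 19.98496 deg C/km
Step 2: q = k * grad / 1000 = 1.084 * 19.98496 / 1000 = 0.021664 W/m^2
q = 0.021664 W/m^2


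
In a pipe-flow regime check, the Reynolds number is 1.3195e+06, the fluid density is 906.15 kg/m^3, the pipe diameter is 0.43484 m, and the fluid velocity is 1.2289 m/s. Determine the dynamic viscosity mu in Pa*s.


mu = rho * vel * D / Re
mu = 906.15 * 1.2289 * 0.43484 / 1.3195e+06
mu = 0.00036698 Pa*s


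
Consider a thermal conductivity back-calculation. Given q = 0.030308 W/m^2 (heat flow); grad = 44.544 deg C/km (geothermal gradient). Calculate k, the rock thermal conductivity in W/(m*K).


k = q / (grad / 1000)
k = 0.030308 / (44.544 / 1000)
k = 0.68041 W/(m*K)


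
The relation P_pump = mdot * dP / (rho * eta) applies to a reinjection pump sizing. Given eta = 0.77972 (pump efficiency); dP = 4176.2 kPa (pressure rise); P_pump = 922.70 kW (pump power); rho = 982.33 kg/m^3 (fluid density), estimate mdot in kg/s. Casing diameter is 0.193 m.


mdot = P_pump * rho * eta / dP
mdot = 922.70 * 982.33 * 0.77972 / 4176.2
mdot = 169.23 kg/s


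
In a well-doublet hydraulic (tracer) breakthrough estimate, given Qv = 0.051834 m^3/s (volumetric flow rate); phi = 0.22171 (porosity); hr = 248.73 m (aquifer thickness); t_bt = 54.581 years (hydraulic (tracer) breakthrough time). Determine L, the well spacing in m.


L = sqrt(t_bt*365.25*86400*3*Qv / (pi*hr*phi))
L = sqrt(54.581*365.25*86400*3*0.051834 / (pi*248.73*0.22171))
L = 1243.4 m


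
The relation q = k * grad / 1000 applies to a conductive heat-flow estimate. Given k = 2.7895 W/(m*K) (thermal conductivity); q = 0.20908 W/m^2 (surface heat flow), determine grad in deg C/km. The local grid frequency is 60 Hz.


grad = q * 1000 / k
grad = 0.20908 * 1000 / 2.7895
grad = 74.953 deg C/km


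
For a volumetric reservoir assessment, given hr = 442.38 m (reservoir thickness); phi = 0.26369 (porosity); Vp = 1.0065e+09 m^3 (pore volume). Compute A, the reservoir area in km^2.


A = Vp / (1e6 * hr * phi)
A = 1.0065e+09 / (1e6 * 442.38 * 0.26369)
A = 8.6283 km^2


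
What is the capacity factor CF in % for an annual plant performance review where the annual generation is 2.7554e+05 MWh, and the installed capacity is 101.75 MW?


CF = E_a / (cap * 8760) * 100
CF = 2.7554e+05 / (101.75 * 8760) * 100
CF = 30.913 %


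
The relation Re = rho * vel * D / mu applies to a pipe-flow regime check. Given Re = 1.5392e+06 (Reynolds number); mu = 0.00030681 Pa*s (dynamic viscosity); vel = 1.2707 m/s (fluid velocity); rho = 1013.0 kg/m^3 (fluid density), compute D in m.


D = Re * mu / (rho * vel)
D = 1.5392e+06 * 0.00030681 / (1013.0 * 1.2707)
D = 0.36687 m
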